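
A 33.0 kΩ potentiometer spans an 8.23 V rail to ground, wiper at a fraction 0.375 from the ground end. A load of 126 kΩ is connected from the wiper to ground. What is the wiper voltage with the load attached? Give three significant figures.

The wiper splits the pot into (1−α)R = 20.62 kΩ above and αR = 12.38 kΩ below.
Lower section ‖ load = 11.27 kΩ.
V_wiper = 8.23 × 11.27/(20.62 + 11.27) = 2.91 V.

V ≈ 2.91 V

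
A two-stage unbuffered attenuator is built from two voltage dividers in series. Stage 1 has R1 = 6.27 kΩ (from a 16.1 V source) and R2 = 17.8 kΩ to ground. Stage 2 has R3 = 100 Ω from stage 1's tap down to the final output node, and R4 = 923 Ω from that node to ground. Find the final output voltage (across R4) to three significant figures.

V_out ≈ 1.94 V

Stage 2 presents R3+R4 = 1023 Ω as a load on stage 1's tap.
Stage 1's lower leg becomes R2‖(R3+R4) = 967.4 Ω, so V_mid = 16.1 × 967.4/7237 = 2.152 V.
Stage 2 is itself unloaded: V_out = V_mid × R4/(R3+R4) = 2.152 × 923/1023 = 1.94 V.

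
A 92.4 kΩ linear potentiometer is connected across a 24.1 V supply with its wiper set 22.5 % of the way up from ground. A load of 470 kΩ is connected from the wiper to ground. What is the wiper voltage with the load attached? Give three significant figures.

V ≈ 5.24 V

The wiper splits the pot into (1−α)R = 71.61 kΩ above and αR = 20.79 kΩ below.
Lower section ‖ load = 19.91 kΩ.
V_wiper = 24.1 × 19.91/(71.61 + 19.91) = 5.24 V.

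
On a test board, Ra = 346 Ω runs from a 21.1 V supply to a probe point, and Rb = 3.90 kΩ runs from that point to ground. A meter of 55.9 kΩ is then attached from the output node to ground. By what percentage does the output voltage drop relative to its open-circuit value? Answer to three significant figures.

The divider's output (Thévenin) resistance is Ra‖Rb = 317.8 Ω.
Fractional drop under load = R_th/(R_th + R_L) = 317.8 / (317.8 + 55900) = 0.005653.
So the output falls by 0.565 %.

0.565 %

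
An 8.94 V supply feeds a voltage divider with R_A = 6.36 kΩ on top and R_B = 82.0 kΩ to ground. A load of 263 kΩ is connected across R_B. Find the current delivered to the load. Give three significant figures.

I_L ≈ 0.0309 mA

R_B‖R_L = 62.51 kΩ; V_out = 8.94 × 62.51/68.87 = 8.114 V.
I_L = V_out / R_L = 8.114 / 263 kΩ = 0.0309 mA.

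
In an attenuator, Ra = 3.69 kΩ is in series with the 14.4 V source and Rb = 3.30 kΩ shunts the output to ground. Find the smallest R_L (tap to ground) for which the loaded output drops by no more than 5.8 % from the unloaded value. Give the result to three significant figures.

R_L(min) ≈ 28.3 kΩ

Output resistance R_th = Ra‖Rb = (3.69 × 3.30)/6.990 = 1.742 kΩ.
The fractional drop is R_th/(R_th + R_L); requiring this ≤ 0.0580 gives R_L ≥ R_th(1/0.0580 − 1) = 1.742 × 16.24 = 28.3 kΩ.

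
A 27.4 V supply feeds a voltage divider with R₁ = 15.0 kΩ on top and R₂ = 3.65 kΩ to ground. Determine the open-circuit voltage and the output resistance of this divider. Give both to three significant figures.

V_th = 5.36 V, R_th = 2.94 kΩ

V_th is the open-circuit tap voltage: 27.4 × 3.65/(15.0 + 3.65) = 5.36 V.
With the supply zeroed, R₁ and R₂ appear in parallel from the tap: R_th = R₁‖R₂ = (15.0 × 3.65)/18.65 = 2.94 kΩ.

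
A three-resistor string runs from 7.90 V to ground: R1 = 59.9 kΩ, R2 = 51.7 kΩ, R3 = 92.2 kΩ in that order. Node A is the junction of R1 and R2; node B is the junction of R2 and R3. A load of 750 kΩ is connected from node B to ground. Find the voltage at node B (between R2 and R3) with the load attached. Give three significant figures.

V ≈ 3.35 V

At node B, R3 is in parallel with the load: R3‖R_L = 82.11 kΩ.
Below node A the resistance is R2 + (R3‖R_L) = 133.8 kΩ, so V_A = 7.90 × 133.8/193.7 = 5.457 V.
Then V_B = V_A × (R3‖R_L)/(R2 + R3‖R_L) = 5.457 × 82.11/133.8 = 3.35 V.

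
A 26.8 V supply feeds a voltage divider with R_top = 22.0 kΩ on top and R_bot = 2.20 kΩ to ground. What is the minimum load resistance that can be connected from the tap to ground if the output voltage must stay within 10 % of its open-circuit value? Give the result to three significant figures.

R_L(min) ≈ 18.0 kΩ

Output resistance R_th = R_top‖R_bot = (22.0 × 2.20)/24.20 = 2.000 kΩ.
The fractional drop is R_th/(R_th + R_L); requiring this ≤ 0.100 gives R_L ≥ R_th(1/0.100 − 1) = 2.000 × 9.000 = 18.0 kΩ.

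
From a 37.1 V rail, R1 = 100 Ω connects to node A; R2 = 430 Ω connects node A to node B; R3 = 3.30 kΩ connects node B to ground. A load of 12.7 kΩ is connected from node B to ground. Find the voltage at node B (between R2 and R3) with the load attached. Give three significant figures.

V ≈ 30.9 V

At node B, R3 is in parallel with the load: R3‖R_L = 2619 Ω.
Below node A the resistance is R2 + (R3‖R_L) = 3049 Ω, so V_A = 37.1 × 3049/3149 = 35.92 V.
Then V_B = V_A × (R3‖R_L)/(R2 + R3‖R_L) = 35.92 × 2619/3049 = 30.9 V.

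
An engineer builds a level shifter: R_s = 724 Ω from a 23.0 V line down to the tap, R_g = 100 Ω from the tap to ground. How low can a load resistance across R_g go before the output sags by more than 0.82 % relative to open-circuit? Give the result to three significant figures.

R_L(min) ≈ 10.6 kΩ

Output resistance R_th = R_s‖R_g = (724 × 100)/824.0 = 87.86 Ω.
The fractional drop is R_th/(R_th + R_L); requiring this ≤ 0.00820 gives R_L ≥ R_th(1/0.00820 − 1) = 87.86 × 121.0 = 10.6 kΩ.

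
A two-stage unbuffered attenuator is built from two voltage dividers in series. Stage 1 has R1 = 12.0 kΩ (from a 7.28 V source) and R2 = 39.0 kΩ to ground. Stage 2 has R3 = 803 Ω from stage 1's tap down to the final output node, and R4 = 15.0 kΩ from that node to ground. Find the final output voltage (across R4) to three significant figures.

V_out ≈ 3.34 V

Stage 2 presents R3+R4 = 15800 Ω as a load on stage 1's tap.
Stage 1's lower leg becomes R2‖(R3+R4) = 11250 Ω, so V_mid = 7.28 × 11250/23250 = 3.522 V.
Stage 2 is itself unloaded: V_out = V_mid × R4/(R3+R4) = 3.522 × 15000/15800 = 3.34 V.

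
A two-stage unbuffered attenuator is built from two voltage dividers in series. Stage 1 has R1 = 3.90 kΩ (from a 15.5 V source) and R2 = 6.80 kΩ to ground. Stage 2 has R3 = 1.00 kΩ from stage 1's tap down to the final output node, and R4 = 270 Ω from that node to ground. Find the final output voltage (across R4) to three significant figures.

Stage 2 presents R3+R4 = 1270 Ω as a load on stage 1's tap.
Stage 1's lower leg becomes R2‖(R3+R4) = 1070 Ω, so V_mid = 15.5 × 1070/4970 = 3.337 V.
Stage 2 is itself unloaded: V_out = V_mid × R4/(R3+R4) = 3.337 × 270/1270 = 0.710 V.

V_out ≈ 0.710 V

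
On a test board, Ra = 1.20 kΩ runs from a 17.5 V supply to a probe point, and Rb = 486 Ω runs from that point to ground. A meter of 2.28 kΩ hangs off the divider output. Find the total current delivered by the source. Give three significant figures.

Rb‖R_L = 400.6 Ω, so the source sees Ra + Rb‖R_L = 1601 Ω.
I = 17.5 V / 1601 Ω = 10.9 mA.

I ≈ 10.9 mA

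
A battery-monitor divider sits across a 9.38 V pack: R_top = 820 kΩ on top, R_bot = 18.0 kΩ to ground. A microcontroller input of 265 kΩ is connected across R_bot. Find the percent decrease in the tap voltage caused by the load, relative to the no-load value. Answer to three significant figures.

The divider's output (Thévenin) resistance is R_top‖R_bot = 17.61 kΩ.
Fractional drop under load = R_th/(R_th + R_L) = 17.61 / (17.61 + 265) = 0.06232.
So the output falls by 6.23 %.

6.23 %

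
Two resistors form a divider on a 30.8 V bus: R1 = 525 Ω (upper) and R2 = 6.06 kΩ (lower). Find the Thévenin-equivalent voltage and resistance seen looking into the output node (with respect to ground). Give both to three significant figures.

V_th is the open-circuit tap voltage: 30.8 × 6060/(525 + 6060) = 28.3 V.
With the supply zeroed, R1 and R2 appear in parallel from the tap: R_th = R1‖R2 = (525 × 6060)/6585 = 483 Ω.

V_th = 28.3 V, R_th = 483 Ω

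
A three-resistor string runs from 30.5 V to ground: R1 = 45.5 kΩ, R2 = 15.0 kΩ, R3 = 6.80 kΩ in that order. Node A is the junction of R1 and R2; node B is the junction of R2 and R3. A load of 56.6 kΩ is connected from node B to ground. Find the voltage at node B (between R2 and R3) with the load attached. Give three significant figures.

V ≈ 2.78 V

At node B, R3 is in parallel with the load: R3‖R_L = 6.071 kΩ.
Below node A the resistance is R2 + (R3‖R_L) = 21.07 kΩ, so V_A = 30.5 × 21.07/66.57 = 9.654 V.
Then V_B = V_A × (R3‖R_L)/(R2 + R3‖R_L) = 9.654 × 6.071/21.07 = 2.78 V.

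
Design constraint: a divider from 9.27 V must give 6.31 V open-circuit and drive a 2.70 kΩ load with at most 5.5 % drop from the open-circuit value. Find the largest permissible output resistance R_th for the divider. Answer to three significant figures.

Loading drop = R_th/(R_th + R_L) ≤ 0.0550, so R_th ≤ R_L · ε/(1−ε) = 2.70 kΩ × 0.0550/0.9450 = 157 Ω.
(Any R1, R2 with R2/(R1+R2) = 0.681 and R1‖R2 ≤ 157 Ω will meet the spec.)

R_th ≤ 157 Ω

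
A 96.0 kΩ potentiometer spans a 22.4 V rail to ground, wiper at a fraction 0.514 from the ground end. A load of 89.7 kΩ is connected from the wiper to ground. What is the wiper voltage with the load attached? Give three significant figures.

V ≈ 9.08 V

The wiper splits the pot into (1−α)R = 46.66 kΩ above and αR = 49.34 kΩ below.
Lower section ‖ load = 31.83 kΩ.
V_wiper = 22.4 × 31.83/(46.66 + 31.83) = 9.08 V.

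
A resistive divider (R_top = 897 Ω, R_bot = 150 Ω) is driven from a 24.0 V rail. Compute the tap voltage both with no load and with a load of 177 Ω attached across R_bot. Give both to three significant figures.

Unloaded: 3.44 V; loaded: 1.99 V

Open-circuit: V = 24.0 × 150/(897 + 150) = 3.44 V.
With the load, R_bot becomes R_bot‖R_L = 81.19 Ω, so V = 24.0 × 81.19/978.2 = 1.99 V.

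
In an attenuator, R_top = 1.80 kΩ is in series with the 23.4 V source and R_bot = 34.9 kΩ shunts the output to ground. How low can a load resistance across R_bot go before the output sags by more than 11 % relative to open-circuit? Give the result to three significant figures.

Output resistance R_th = R_top‖R_bot = (1.80 × 34.9)/36.70 = 1.712 kΩ.
The fractional drop is R_th/(R_th + R_L); requiring this ≤ 0.110 gives R_L ≥ R_th(1/0.110 − 1) = 1.712 × 8.091 = 13.8 kΩ.

R_L(min) ≈ 13.8 kΩ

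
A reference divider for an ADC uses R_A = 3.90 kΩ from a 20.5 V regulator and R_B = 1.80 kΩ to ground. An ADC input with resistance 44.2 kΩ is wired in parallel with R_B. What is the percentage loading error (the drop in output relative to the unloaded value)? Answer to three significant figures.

2.71 %

The divider's output (Thévenin) resistance is R_A‖R_B = 1.232 kΩ.
Fractional drop under load = R_th/(R_th + R_L) = 1.232 / (1.232 + 44.2) = 0.02711.
So the output falls by 2.71 %.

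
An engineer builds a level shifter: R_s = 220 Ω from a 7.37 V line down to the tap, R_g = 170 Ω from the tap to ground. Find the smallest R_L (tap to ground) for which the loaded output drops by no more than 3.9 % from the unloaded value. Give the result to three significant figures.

R_L(min) ≈ 2.36 kΩ

Output resistance R_th = R_s‖R_g = (220 × 170)/390.0 = 95.90 Ω.
The fractional drop is R_th/(R_th + R_L); requiring this ≤ 0.0390 gives R_L ≥ R_th(1/0.0390 − 1) = 95.90 × 24.64 = 2.36 kΩ.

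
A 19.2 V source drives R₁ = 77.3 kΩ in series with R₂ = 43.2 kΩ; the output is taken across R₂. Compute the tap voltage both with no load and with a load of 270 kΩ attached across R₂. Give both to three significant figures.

Unloaded: 6.88 V; loaded: 6.24 V

Open-circuit: V = 19.2 × 43.2/(77.3 + 43.2) = 6.88 V.
With the load, R₂ becomes R₂‖R_L = 37.24 kΩ, so V = 19.2 × 37.24/114.5 = 6.24 V.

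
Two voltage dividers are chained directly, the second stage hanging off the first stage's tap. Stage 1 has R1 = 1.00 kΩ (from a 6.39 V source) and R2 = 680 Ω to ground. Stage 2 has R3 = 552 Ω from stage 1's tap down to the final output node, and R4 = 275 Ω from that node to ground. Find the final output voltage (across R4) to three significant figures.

V_out ≈ 0.577 V

Stage 2 presents R3+R4 = 827.0 Ω as a load on stage 1's tap.
Stage 1's lower leg becomes R2‖(R3+R4) = 373.2 Ω, so V_mid = 6.39 × 373.2/1373 = 1.737 V.
Stage 2 is itself unloaded: V_out = V_mid × R4/(R3+R4) = 1.737 × 275/827.0 = 0.577 V.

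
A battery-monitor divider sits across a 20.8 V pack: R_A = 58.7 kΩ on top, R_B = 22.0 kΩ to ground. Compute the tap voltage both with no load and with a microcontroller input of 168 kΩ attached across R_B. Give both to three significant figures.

Open-circuit: V = 20.8 × 22.0/(58.7 + 22.0) = 5.67 V.
With the load, R_B becomes R_B‖R_L = 19.45 kΩ, so V = 20.8 × 19.45/78.15 = 5.18 V.

Unloaded: 5.67 V; loaded: 5.18 V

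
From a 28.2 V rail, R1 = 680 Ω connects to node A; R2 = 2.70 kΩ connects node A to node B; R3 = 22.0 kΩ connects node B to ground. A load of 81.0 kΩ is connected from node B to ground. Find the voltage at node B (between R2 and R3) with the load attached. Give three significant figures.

At node B, R3 is in parallel with the load: R3‖R_L = 17300 Ω.
Below node A the resistance is R2 + (R3‖R_L) = 20000 Ω, so V_A = 28.2 × 20000/20680 = 27.27 V.
Then V_B = V_A × (R3‖R_L)/(R2 + R3‖R_L) = 27.27 × 17300/20000 = 23.6 V.

V ≈ 23.6 V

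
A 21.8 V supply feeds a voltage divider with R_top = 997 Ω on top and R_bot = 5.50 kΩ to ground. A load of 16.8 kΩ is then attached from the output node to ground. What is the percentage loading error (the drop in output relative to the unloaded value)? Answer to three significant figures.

4.78 %

The divider's output (Thévenin) resistance is R_top‖R_bot = 844.0 Ω.
Fractional drop under load = R_th/(R_th + R_L) = 844.0 / (844.0 + 16800) = 0.04784.
So the output falls by 4.78 %.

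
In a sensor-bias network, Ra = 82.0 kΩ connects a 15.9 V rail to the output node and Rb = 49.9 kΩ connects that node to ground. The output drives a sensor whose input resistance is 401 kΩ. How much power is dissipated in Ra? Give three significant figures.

Total resistance from the source is Ra + (Rb‖R_L) = 126.4 kΩ, so I = 15.9/126.4 kΩ = 0.1258 mA.
P = I²·Ra = (0.1258 mA)² × 82.0 kΩ = 1.30 mW.

P ≈ 1.30 mW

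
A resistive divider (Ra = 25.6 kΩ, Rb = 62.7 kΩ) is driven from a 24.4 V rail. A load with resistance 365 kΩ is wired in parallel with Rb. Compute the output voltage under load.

The load sits in parallel with Rb: Rb‖R_L = (62.7 × 365) / (62.7 + 365) = 53.51 kΩ.
V_out = 24.4 × 53.51 / (25.6 + 53.51) = 24.4 × 53.51/79.11 = 16.5 V.
(Unloaded it would have been 17.3 V.)

V_out ≈ 16.5 V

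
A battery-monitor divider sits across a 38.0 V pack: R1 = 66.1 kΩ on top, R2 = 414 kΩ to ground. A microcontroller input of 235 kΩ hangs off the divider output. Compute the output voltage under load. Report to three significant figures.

The load sits in parallel with R2: R2‖R_L = (414 × 235) / (414 + 235) = 149.9 kΩ.
V_out = 38.0 × 149.9 / (66.1 + 149.9) = 38.0 × 149.9/216.0 = 26.4 V.

V_out ≈ 26.4 V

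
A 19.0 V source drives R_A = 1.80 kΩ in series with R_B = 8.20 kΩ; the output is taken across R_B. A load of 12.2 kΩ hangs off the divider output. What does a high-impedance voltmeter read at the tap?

V_out ≈ 13.9 V

The load sits in parallel with R_B: R_B‖R_L = (8.20 × 12.2) / (8.20 + 12.2) = 4.904 kΩ.
V_out = 19.0 × 4.904 / (1.80 + 4.904) = 19.0 × 4.904/6.704 = 13.9 V.
(Unloaded it would have been 15.6 V.)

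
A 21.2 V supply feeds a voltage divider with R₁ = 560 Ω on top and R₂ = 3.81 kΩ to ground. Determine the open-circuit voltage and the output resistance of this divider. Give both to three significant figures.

V_th is the open-circuit tap voltage: 21.2 × 3810/(560 + 3810) = 18.5 V.
With the supply zeroed, R₁ and R₂ appear in parallel from the tap: R_th = R₁‖R₂ = (560 × 3810)/4370 = 488 Ω.

V_th = 18.5 V, R_th = 488 Ω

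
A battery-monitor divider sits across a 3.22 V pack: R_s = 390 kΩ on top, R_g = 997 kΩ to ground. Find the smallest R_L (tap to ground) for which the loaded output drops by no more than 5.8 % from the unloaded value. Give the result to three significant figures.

Output resistance R_th = R_s‖R_g = (390 × 997)/1387 = 280.3 kΩ.
The fractional drop is R_th/(R_th + R_L); requiring this ≤ 0.0580 gives R_L ≥ R_th(1/0.0580 − 1) = 280.3 × 16.24 = 4.55 MΩ.

R_L(min) ≈ 4.55 MΩ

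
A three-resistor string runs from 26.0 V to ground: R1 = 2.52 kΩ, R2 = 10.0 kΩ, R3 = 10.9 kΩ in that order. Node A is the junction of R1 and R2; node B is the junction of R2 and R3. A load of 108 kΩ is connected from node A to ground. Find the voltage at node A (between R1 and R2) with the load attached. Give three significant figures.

Below node A the series string R2+R3 = 20.90 kΩ sits in parallel with the 108 kΩ load: 17.51 kΩ.
V_A = 26.0 × 17.51/(2.52 + 17.51) = 22.7 V.

V ≈ 22.7 V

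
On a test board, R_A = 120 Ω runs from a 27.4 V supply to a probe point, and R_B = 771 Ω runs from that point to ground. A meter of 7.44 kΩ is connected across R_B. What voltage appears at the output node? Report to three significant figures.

The load sits in parallel with R_B: R_B‖R_L = (771 × 7440) / (771 + 7440) = 698.6 Ω.
V_out = 27.4 × 698.6 / (120 + 698.6) = 27.4 × 698.6/818.6 = 23.4 V.

V_out ≈ 23.4 V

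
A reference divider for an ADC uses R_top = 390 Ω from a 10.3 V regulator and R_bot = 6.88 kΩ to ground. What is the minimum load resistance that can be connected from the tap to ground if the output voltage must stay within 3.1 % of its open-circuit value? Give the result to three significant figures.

R_L(min) ≈ 11.5 kΩ

Output resistance R_th = R_top‖R_bot = (390 × 6880)/7270 = 369.1 Ω.
The fractional drop is R_th/(R_th + R_L); requiring this ≤ 0.0310 gives R_L ≥ R_th(1/0.0310 − 1) = 369.1 × 31.26 = 11.5 kΩ.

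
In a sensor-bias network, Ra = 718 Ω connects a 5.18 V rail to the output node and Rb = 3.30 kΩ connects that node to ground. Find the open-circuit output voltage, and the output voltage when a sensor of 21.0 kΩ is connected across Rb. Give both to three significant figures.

Unloaded: 4.25 V; loaded: 4.14 V

Open-circuit: V = 5.18 × 3300/(718 + 3300) = 4.25 V.
With the load, Rb becomes Rb‖R_L = 2852 Ω, so V = 5.18 × 2852/3570 = 4.14 V.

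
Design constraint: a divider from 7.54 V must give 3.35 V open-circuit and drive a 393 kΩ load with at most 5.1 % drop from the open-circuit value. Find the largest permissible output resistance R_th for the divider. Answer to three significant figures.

R_th ≤ 21.1 kΩ

Loading drop = R_th/(R_th + R_L) ≤ 0.0510, so R_th ≤ R_L · ε/(1−ε) = 393 kΩ × 0.0510/0.9490 = 21.1 kΩ.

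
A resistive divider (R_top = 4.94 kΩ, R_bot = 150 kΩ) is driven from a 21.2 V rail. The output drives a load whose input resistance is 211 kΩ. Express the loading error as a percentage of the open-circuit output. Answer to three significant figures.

The divider's output (Thévenin) resistance is R_top‖R_bot = 4.782 kΩ.
Fractional drop under load = R_th/(R_th + R_L) = 4.782 / (4.782 + 211) = 0.02216.
So the output falls by 2.22 %.

2.22 %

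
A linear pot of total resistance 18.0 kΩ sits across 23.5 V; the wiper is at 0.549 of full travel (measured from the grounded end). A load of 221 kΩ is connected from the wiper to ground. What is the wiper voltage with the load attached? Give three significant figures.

V ≈ 12.6 V

The wiper splits the pot into (1−α)R = 8.118 kΩ above and αR = 9.882 kΩ below.
Lower section ‖ load = 9.459 kΩ.
V_wiper = 23.5 × 9.459/(8.118 + 9.459) = 12.6 V.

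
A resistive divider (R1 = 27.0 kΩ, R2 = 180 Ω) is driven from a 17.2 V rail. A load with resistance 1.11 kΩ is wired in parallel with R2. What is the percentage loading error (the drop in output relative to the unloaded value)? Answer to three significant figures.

13.9 %

The divider's output (Thévenin) resistance is R1‖R2 = 178.8 Ω.
Fractional drop under load = R_th/(R_th + R_L) = 178.8 / (178.8 + 1110) = 0.1387.
So the output falls by 13.9 %.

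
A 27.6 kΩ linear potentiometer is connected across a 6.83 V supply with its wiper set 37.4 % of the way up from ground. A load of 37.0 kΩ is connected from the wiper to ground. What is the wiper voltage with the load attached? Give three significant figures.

The wiper splits the pot into (1−α)R = 17.28 kΩ above and αR = 10.32 kΩ below.
Lower section ‖ load = 8.071 kΩ.
V_wiper = 6.83 × 8.071/(17.28 + 8.071) = 2.17 V.

V ≈ 2.17 V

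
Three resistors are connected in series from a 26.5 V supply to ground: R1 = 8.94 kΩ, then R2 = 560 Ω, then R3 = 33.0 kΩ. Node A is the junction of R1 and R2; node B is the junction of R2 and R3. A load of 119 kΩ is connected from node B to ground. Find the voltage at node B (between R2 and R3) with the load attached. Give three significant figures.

V ≈ 19.4 V

At node B, R3 is in parallel with the load: R3‖R_L = 25840 Ω.
Below node A the resistance is R2 + (R3‖R_L) = 26400 Ω, so V_A = 26.5 × 26400/35340 = 19.80 V.
Then V_B = V_A × (R3‖R_L)/(R2 + R3‖R_L) = 19.80 × 25840/26400 = 19.4 V.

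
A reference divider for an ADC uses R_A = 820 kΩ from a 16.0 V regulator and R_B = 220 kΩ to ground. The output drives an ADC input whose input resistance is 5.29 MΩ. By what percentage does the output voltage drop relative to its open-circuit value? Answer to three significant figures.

The divider's output (Thévenin) resistance is R_A‖R_B = 173.5 kΩ.
Fractional drop under load = R_th/(R_th + R_L) = 173.5 / (173.5 + 5290) = 0.03175.
So the output falls by 3.17 %.

3.17 %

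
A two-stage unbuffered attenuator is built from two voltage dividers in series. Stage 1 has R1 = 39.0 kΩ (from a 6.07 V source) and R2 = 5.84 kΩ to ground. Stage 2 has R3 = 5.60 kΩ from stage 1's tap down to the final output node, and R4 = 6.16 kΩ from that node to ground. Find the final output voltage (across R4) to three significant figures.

Stage 2 presents R3+R4 = 11.76 kΩ as a load on stage 1's tap.
Stage 1's lower leg becomes R2‖(R3+R4) = 3.902 kΩ, so V_mid = 6.07 × 3.902/42.90 = 0.5521 V.
Stage 2 is itself unloaded: V_out = V_mid × R4/(R3+R4) = 0.5521 × 6.16/11.76 = 0.289 V.

V_out ≈ 0.289 V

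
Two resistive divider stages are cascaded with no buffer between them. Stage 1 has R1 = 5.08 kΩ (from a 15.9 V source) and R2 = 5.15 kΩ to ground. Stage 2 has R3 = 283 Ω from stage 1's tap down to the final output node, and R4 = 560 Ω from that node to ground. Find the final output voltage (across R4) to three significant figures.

Stage 2 presents R3+R4 = 843.0 Ω as a load on stage 1's tap.
Stage 1's lower leg becomes R2‖(R3+R4) = 724.4 Ω, so V_mid = 15.9 × 724.4/5804 = 1.984 V.
Stage 2 is itself unloaded: V_out = V_mid × R4/(R3+R4) = 1.984 × 560/843.0 = 1.32 V.

V_out ≈ 1.32 V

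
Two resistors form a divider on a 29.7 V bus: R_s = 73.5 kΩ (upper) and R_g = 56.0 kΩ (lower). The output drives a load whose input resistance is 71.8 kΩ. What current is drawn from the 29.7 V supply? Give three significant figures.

R_g‖R_L = 31.46 kΩ, so the source sees R_s + R_g‖R_L = 105.0 kΩ.
I = 29.7 V / 105.0 kΩ = 0.283 mA.

I ≈ 0.283 mA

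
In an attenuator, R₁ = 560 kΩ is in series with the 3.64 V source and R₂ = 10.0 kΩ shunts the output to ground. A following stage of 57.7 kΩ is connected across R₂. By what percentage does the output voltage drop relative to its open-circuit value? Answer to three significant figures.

14.5 %

Unloaded V = 3.64 × 10.0/570.0 = 0.063860 V.
Loaded: R₂‖R_L = 8.523 kΩ, giving V = 3.64 × 8.523/568.5 = 0.054568 V.
Drop = (0.063860 − 0.054568) / 0.063860 = 14.5 %.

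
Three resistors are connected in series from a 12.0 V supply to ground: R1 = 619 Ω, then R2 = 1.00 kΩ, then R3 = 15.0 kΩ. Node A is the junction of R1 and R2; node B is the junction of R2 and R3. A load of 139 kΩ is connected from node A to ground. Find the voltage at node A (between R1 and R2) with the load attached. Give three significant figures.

V ≈ 11.5 V

Below node A the series string R2+R3 = 16000 Ω sits in parallel with the 139000 Ω load: 14350 Ω.
V_A = 12.0 × 14350/(619 + 14350) = 11.5 V.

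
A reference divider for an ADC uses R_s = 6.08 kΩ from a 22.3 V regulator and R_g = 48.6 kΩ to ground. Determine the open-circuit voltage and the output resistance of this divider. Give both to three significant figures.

V_th = 19.8 V, R_th = 5.40 kΩ

V_th is the open-circuit tap voltage: 22.3 × 48.6/(6.08 + 48.6) = 19.8 V.
With the supply zeroed, R_s and R_g appear in parallel from the tap: R_th = R_s‖R_g = (6.08 × 48.6)/54.68 = 5.40 kΩ.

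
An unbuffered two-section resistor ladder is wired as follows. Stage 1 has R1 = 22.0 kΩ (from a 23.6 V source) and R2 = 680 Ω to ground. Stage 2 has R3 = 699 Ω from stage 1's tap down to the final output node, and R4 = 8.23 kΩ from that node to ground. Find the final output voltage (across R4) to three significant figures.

V_out ≈ 0.607 V

Stage 2 presents R3+R4 = 8929 Ω as a load on stage 1's tap.
Stage 1's lower leg becomes R2‖(R3+R4) = 631.9 Ω, so V_mid = 23.6 × 631.9/22630 = 0.6589 V.
Stage 2 is itself unloaded: V_out = V_mid × R4/(R3+R4) = 0.6589 × 8230/8929 = 0.607 V.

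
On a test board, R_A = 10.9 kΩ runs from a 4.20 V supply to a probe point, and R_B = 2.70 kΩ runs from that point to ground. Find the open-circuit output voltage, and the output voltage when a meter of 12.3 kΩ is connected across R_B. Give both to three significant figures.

Open-circuit: V = 4.20 × 2.70/(10.9 + 2.70) = 0.834 V.
With the load, R_B becomes R_B‖R_L = 2.214 kΩ, so V = 4.20 × 2.214/13.11 = 0.709 V.

Unloaded: 0.834 V; loaded: 0.709 V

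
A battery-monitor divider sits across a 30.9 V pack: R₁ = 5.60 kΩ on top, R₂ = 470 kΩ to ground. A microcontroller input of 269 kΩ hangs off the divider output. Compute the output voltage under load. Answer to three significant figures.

V_out ≈ 29.9 V

The load sits in parallel with R₂: R₂‖R_L = (470 × 269) / (470 + 269) = 171.1 kΩ.
V_out = 30.9 × 171.1 / (5.60 + 171.1) = 30.9 × 171.1/176.7 = 29.9 V.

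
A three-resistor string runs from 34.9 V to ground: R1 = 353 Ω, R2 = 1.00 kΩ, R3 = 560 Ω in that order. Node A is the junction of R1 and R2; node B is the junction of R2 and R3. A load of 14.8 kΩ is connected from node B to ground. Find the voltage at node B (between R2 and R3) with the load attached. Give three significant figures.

V ≈ 9.95 V

At node B, R3 is in parallel with the load: R3‖R_L = 539.6 Ω.
Below node A the resistance is R2 + (R3‖R_L) = 1540 Ω, so V_A = 34.9 × 1540/1893 = 28.39 V.
Then V_B = V_A × (R3‖R_L)/(R2 + R3‖R_L) = 28.39 × 539.6/1540 = 9.95 V.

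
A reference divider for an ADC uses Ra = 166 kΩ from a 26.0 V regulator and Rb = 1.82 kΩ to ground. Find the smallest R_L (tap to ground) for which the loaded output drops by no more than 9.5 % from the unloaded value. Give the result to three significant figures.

R_L(min) ≈ 17.1 kΩ

Output resistance R_th = Ra‖Rb = (166 × 1.82)/167.8 = 1.800 kΩ.
The fractional drop is R_th/(R_th + R_L); requiring this ≤ 0.0950 gives R_L ≥ R_th(1/0.0950 − 1) = 1.800 × 9.526 = 17.1 kΩ.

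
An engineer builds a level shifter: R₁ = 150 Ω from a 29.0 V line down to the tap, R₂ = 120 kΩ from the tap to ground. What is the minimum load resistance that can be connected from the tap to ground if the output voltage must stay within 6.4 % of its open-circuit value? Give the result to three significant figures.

Output resistance R_th = R₁‖R₂ = (150 × 120000)/120200 = 149.8 Ω.
The fractional drop is R_th/(R_th + R_L); requiring this ≤ 0.0640 gives R_L ≥ R_th(1/0.0640 − 1) = 149.8 × 14.62 = 2.19 kΩ.

R_L(min) ≈ 2.19 kΩ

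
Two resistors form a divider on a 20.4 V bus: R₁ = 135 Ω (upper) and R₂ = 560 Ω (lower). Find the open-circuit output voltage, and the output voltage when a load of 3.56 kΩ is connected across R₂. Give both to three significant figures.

Unloaded: 16.4 V; loaded: 16.0 V

Open-circuit: V = 20.4 × 560/(135 + 560) = 16.4 V.
With the load, R₂ becomes R₂‖R_L = 483.9 Ω, so V = 20.4 × 483.9/618.9 = 16.0 V.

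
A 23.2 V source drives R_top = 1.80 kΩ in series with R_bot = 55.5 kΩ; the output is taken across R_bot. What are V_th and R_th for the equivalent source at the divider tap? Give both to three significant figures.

V_th = 22.5 V, R_th = 1.74 kΩ

V_th is the open-circuit tap voltage: 23.2 × 55.5/(1.80 + 55.5) = 22.5 V.
With the supply zeroed, R_top and R_bot appear in parallel from the tap: R_th = R_top‖R_bot = (1.80 × 55.5)/57.30 = 1.74 kΩ.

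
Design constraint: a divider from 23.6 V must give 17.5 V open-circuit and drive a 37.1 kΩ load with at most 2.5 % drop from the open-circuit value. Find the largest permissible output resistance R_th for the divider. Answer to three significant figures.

Loading drop = R_th/(R_th + R_L) ≤ 0.0250, so R_th ≤ R_L · ε/(1−ε) = 37.1 kΩ × 0.0250/0.9750 = 951 Ω.

R_th ≤ 951 Ω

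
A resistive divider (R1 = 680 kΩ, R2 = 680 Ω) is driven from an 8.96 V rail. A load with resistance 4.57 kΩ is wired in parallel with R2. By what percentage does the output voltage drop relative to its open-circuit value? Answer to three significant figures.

12.9 %

The divider's output (Thévenin) resistance is R1‖R2 = 679.3 Ω.
Fractional drop under load = R_th/(R_th + R_L) = 679.3 / (679.3 + 4570) = 0.1294.
So the output falls by 12.9 %.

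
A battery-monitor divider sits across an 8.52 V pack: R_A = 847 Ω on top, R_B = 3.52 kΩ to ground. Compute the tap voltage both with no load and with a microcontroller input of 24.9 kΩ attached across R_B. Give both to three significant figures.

Open-circuit: V = 8.52 × 3520/(847 + 3520) = 6.87 V.
With the load, R_B becomes R_B‖R_L = 3084 Ω, so V = 8.52 × 3084/3931 = 6.68 V.

Unloaded: 6.87 V; loaded: 6.68 V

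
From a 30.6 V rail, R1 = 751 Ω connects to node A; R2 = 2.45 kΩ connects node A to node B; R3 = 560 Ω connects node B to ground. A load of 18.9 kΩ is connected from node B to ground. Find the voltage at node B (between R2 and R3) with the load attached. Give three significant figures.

At node B, R3 is in parallel with the load: R3‖R_L = 543.9 Ω.
Below node A the resistance is R2 + (R3‖R_L) = 2994 Ω, so V_A = 30.6 × 2994/3745 = 24.46 V.
Then V_B = V_A × (R3‖R_L)/(R2 + R3‖R_L) = 24.46 × 543.9/2994 = 4.44 V.

V ≈ 4.44 V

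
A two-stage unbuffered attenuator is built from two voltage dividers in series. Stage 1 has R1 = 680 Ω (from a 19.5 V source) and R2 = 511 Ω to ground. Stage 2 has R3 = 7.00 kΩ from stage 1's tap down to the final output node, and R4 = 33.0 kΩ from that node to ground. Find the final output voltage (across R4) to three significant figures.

V_out ≈ 6.85 V

Stage 2 presents R3+R4 = 40000 Ω as a load on stage 1's tap.
Stage 1's lower leg becomes R2‖(R3+R4) = 504.6 Ω, so V_mid = 19.5 × 504.6/1185 = 8.306 V.
Stage 2 is itself unloaded: V_out = V_mid × R4/(R3+R4) = 8.306 × 33000/40000 = 6.85 V.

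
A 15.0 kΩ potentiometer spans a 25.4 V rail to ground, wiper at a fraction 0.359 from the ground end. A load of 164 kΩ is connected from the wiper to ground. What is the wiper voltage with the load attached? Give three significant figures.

V ≈ 8.93 V

The wiper splits the pot into (1−α)R = 9.615 kΩ above and αR = 5.385 kΩ below.
Lower section ‖ load = 5.214 kΩ.
V_wiper = 25.4 × 5.214/(9.615 + 5.214) = 8.93 V.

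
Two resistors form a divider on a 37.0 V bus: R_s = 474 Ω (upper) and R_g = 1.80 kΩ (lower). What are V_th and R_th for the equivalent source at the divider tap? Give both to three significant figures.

V_th is the open-circuit tap voltage: 37.0 × 1800/(474 + 1800) = 29.3 V.
With the supply zeroed, R_s and R_g appear in parallel from the tap: R_th = R_s‖R_g = (474 × 1800)/2274 = 375 Ω.

V_th = 29.3 V, R_th = 375 Ω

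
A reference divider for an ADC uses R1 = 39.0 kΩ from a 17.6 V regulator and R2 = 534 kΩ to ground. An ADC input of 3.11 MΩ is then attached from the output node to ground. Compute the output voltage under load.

The load sits in parallel with R2: R2‖R_L = (534 × 3110) / (534 + 3110) = 455.7 kΩ.
V_out = 17.6 × 455.7 / (39.0 + 455.7) = 17.6 × 455.7/494.7 = 16.2 V.
(Unloaded it would have been 16.4 V.)

V_out ≈ 16.2 V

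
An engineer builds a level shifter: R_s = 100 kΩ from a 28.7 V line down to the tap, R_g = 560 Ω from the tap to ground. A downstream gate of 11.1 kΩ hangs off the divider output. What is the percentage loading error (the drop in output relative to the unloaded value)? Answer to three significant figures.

4.78 %

The divider's output (Thévenin) resistance is R_s‖R_g = 556.9 Ω.
Fractional drop under load = R_th/(R_th + R_L) = 556.9 / (556.9 + 11100) = 0.04777.
So the output falls by 4.78 %.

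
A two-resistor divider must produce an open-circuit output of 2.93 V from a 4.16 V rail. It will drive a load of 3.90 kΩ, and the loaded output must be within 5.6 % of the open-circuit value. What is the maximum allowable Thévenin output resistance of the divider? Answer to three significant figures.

Loading drop = R_th/(R_th + R_L) ≤ 0.0560, so R_th ≤ R_L · ε/(1−ε) = 3.90 kΩ × 0.0560/0.9440 = 231 Ω.

R_th ≤ 231 Ω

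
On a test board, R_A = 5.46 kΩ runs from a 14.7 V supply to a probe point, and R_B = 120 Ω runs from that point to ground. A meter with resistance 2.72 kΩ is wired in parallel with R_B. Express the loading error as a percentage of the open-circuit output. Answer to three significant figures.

4.14 %

The divider's output (Thévenin) resistance is R_A‖R_B = 117.4 Ω.
Fractional drop under load = R_th/(R_th + R_L) = 117.4 / (117.4 + 2720) = 0.04138.
So the output falls by 4.14 %.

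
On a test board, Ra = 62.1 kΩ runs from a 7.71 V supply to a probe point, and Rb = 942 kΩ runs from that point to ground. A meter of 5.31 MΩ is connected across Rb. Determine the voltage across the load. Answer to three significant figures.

The load sits in parallel with Rb: Rb‖R_L = (942 × 5310) / (942 + 5310) = 800.1 kΩ.
V_out = 7.71 × 800.1 / (62.1 + 800.1) = 7.71 × 800.1/862.2 = 7.15 V.

V_out ≈ 7.15 V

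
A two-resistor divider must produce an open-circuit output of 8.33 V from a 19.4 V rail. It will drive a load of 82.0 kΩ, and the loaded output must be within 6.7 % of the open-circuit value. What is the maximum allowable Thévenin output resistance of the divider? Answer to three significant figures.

Loading drop = R_th/(R_th + R_L) ≤ 0.0670, so R_th ≤ R_L · ε/(1−ε) = 82.0 kΩ × 0.0670/0.9330 = 5.89 kΩ.

R_th ≤ 5.89 kΩ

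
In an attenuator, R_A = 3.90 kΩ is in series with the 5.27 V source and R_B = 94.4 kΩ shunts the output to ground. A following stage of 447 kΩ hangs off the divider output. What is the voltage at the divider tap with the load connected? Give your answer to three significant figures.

The load sits in parallel with R_B: R_B‖R_L = (94.4 × 447) / (94.4 + 447) = 77.94 kΩ.
V_out = 5.27 × 77.94 / (3.90 + 77.94) = 5.27 × 77.94/81.84 = 5.02 V.

V_out ≈ 5.02 V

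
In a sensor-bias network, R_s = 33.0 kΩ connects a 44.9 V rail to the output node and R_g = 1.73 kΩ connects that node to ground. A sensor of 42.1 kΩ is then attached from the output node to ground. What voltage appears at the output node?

The load sits in parallel with R_g: R_g‖R_L = (1.73 × 42.1) / (1.73 + 42.1) = 1.662 kΩ.
V_out = 44.9 × 1.662 / (33.0 + 1.662) = 44.9 × 1.662/34.66 = 2.15 V.
(Unloaded it would have been 2.24 V.)

V_out ≈ 2.15 V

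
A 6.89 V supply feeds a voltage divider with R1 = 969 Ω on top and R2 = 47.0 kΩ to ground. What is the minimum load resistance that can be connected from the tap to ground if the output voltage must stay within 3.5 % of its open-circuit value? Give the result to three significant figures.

R_L(min) ≈ 26.2 kΩ

Output resistance R_th = R1‖R2 = (969 × 47000)/47970 = 949.4 Ω.
The fractional drop is R_th/(R_th + R_L); requiring this ≤ 0.0350 gives R_L ≥ R_th(1/0.0350 − 1) = 949.4 × 27.57 = 26.2 kΩ.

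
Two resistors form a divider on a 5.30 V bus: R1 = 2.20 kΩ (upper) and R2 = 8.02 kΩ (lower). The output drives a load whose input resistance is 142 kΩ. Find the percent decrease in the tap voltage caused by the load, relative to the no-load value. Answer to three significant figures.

The divider's output (Thévenin) resistance is R1‖R2 = 1.726 kΩ.
Fractional drop under load = R_th/(R_th + R_L) = 1.726 / (1.726 + 142) = 0.01201.
So the output falls by 1.20 %.

1.20 %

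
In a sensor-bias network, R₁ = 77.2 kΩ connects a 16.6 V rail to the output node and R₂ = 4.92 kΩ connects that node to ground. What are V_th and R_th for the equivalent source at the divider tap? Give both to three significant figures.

V_th is the open-circuit tap voltage: 16.6 × 4.92/(77.2 + 4.92) = 0.995 V.
With the supply zeroed, R₁ and R₂ appear in parallel from the tap: R_th = R₁‖R₂ = (77.2 × 4.92)/82.12 = 4.63 kΩ.

V_th = 0.995 V, R_th = 4.63 kΩ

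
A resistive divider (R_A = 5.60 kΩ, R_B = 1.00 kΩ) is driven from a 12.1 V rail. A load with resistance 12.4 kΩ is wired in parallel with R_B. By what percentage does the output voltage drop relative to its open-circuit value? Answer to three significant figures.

6.40 %

The divider's output (Thévenin) resistance is R_A‖R_B = 0.8485 kΩ.
Fractional drop under load = R_th/(R_th + R_L) = 0.8485 / (0.8485 + 12.4) = 0.06404.
So the output falls by 6.40 %.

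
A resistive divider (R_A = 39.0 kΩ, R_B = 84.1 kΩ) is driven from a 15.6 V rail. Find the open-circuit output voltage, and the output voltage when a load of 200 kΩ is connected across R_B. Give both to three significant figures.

Unloaded: 10.7 V; loaded: 9.40 V

Open-circuit: V = 15.6 × 84.1/(39.0 + 84.1) = 10.7 V.
With the load, R_B becomes R_B‖R_L = 59.20 kΩ, so V = 15.6 × 59.20/98.20 = 9.40 V.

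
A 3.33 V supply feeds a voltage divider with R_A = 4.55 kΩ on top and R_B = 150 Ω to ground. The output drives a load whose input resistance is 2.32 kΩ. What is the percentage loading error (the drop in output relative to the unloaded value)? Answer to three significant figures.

The divider's output (Thévenin) resistance is R_A‖R_B = 145.2 Ω.
Fractional drop under load = R_th/(R_th + R_L) = 145.2 / (145.2 + 2320) = 0.05890.
So the output falls by 5.89 %.

5.89 %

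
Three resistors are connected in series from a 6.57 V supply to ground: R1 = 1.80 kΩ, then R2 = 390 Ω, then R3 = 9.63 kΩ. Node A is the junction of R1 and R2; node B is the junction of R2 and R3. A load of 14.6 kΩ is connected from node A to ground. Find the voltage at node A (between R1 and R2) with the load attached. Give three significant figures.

Below node A the series string R2+R3 = 10020 Ω sits in parallel with the 14600 Ω load: 5942 Ω.
V_A = 6.57 × 5942/(1800 + 5942) = 5.04 V.

V ≈ 5.04 V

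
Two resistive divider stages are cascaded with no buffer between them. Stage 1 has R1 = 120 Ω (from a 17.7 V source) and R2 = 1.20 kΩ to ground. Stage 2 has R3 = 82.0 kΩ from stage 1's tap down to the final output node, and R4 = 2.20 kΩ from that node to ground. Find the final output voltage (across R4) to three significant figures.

V_out ≈ 0.420 V

Stage 2 presents R3+R4 = 84200 Ω as a load on stage 1's tap.
Stage 1's lower leg becomes R2‖(R3+R4) = 1183 Ω, so V_mid = 17.7 × 1183/1303 = 16.07 V.
Stage 2 is itself unloaded: V_out = V_mid × R4/(R3+R4) = 16.07 × 2200/84200 = 0.420 V.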